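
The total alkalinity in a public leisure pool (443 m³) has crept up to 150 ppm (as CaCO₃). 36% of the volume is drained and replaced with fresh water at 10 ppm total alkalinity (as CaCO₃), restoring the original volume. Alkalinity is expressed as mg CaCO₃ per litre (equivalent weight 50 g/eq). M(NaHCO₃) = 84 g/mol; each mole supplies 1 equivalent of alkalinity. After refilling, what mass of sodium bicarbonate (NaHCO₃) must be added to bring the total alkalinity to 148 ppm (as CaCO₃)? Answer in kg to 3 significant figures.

36.0 kg

Volume: 443 m³ = 443,000 L.
After draining 36% and refilling: 150 × 0.64 + 10 × 0.36 = 99.6 ppm.
Deficit to target: 148 − 99.6 = 48.4 mg/L.
As CaCO₃: 48.4 mg/L × 443,000 L = 21,440 g; ÷ 50 g/eq ÷ 1 = 428.8 mol NaHCO₃.
Mass: 428.8 × 84 = 36,020 g.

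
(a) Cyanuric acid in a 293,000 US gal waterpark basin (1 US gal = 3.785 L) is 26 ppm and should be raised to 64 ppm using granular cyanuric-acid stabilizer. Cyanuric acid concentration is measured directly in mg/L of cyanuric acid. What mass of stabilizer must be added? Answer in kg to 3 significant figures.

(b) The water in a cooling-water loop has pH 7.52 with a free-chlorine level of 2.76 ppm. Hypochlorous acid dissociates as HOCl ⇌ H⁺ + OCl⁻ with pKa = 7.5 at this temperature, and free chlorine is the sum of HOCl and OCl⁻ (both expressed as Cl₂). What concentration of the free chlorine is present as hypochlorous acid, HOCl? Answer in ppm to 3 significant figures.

(a) Volume: 293,000 US gal × 3.785 L/gal = 1,109,005 L.
(a) CYA to add: (64 − 26) = 38 mg/L × 1,109,005 L = 42,140 g cyanuric acid.

(b) [OCl⁻]/[HOCl] = 10^(pH − pKa) = 10^(7.52 − 7.5) = 10^0.02 = 1.047.
(b) Fraction as HOCl = 1 / (1 + 1.047) = 0.4885.
(b) HOCl = 0.4885 × 2.76 ppm = 1.348 ppm.

(a) 42.1 kg; (b) 1.35 ppm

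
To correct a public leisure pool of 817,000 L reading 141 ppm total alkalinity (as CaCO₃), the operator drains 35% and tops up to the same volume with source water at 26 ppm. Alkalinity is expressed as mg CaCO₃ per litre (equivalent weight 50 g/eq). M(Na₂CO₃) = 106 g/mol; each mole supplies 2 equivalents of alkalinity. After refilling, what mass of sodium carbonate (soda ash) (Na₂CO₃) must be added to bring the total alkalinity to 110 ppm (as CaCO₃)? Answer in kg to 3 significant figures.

8.01 kg

After draining 35% and refilling: 141 × 0.65 + 26 × 0.35 = 100.75 ppm.
Deficit to target: 110 − 100.75 = 9.25 mg/L.
As CaCO₃: 9.25 mg/L × 817,000 L = 7557 g; ÷ 50 g/eq ÷ 2 = 75.57 mol Na₂CO₃.
Mass: 75.57 × 106 = 8011 g.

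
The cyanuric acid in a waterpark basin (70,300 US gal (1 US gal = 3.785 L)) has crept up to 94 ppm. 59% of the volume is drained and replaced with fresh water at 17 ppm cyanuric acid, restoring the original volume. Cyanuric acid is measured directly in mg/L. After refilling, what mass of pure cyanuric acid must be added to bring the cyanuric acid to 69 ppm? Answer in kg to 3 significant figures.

Volume: 70,300 US gal × 3.785 L/gal = 266,086 L.
After draining 59% and refilling: 94 × 0.41 + 17 × 0.59 = 48.57 ppm.
Deficit to target: 69 − 48.57 = 20.43 mg/L.
Mass: 20.43 mg/L × 266,086 L = 5436 g cyanuric acid.

5.44 kg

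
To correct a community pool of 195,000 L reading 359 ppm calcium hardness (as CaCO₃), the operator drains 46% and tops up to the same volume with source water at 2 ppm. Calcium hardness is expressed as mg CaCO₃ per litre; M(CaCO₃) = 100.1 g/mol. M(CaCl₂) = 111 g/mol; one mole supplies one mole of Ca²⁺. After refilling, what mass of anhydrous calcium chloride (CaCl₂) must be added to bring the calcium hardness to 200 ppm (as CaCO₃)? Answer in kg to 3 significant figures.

1.13 kg

After draining 46% and refilling: 359 × 0.54 + 2 × 0.46 = 194.78 ppm.
Deficit to target: 200 − 194.78 = 5.22 mg/L.
As CaCO₃: 5.22 mg/L × 195,000 L = 1018 g; ÷ 100.1 = 10.17 mol Ca²⁺.
Mass: 10.17 × 111 = 1129 g.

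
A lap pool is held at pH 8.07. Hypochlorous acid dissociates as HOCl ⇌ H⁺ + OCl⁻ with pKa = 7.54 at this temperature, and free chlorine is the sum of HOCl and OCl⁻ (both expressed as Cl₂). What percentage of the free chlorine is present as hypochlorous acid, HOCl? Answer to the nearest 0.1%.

22.8%

[OCl⁻]/[HOCl] = 10^(pH − pKa) = 10^(8.07 − 7.54) = 10^0.53 = 3.388.
Fraction as HOCl = 1 / (1 + 3.388) = 0.2279.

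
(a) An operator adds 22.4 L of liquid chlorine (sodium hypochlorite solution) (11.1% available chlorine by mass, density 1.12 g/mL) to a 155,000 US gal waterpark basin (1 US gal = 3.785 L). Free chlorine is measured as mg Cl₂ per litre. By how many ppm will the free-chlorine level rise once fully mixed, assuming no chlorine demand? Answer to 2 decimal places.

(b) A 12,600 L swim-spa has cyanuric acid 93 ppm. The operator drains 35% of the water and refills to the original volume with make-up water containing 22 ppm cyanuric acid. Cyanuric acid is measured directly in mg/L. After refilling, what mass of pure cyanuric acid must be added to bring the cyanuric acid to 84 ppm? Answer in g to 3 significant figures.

(a) 4.75 ppm; (b) 200 g

(a) Volume: 155,000 US gal × 3.785 L/gal = 586,675 L.
(a) Mass of solution: 22.4 L × 1000 mL/L × 1.12 g/mL = 25,090 g.
(a) Available chlorine delivered: 25,090 g × 0.111 = 2785 g as Cl₂.
(a) Concentration rise: 2785 g / 586,675 L = 4.747 mg/L = 4.75 ppm.

(b) After draining 35% and refilling: 93 × 0.65 + 22 × 0.35 = 68.15 ppm.
(b) Deficit to target: 84 − 68.15 = 15.85 mg/L.
(b) Mass: 15.85 mg/L × 12,600 L = 199.7 g cyanuric acid.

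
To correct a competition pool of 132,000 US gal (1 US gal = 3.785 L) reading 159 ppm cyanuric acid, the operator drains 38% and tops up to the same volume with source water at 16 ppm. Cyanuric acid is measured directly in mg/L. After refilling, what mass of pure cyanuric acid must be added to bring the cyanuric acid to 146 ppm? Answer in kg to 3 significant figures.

Volume: 132,000 US gal × 3.785 L/gal = 499,620 L.
After draining 38% and refilling: 159 × 0.62 + 16 × 0.38 = 104.66 ppm.
Deficit to target: 146 − 104.66 = 41.34 mg/L.
Mass: 41.34 mg/L × 499,620 L = 20,650 g cyanuric acid.

20.7 kg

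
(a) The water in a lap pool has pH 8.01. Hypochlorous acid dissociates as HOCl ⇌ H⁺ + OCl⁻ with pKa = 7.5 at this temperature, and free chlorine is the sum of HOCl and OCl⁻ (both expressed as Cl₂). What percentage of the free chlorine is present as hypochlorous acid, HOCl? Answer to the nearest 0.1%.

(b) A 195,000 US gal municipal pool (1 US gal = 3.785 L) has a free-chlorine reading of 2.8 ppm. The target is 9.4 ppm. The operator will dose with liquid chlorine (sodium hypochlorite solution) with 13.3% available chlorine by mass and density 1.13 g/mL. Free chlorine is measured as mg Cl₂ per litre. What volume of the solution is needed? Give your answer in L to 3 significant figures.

(a) 23.6%; (b) 32.4 L

(a) [OCl⁻]/[HOCl] = 10^(pH − pKa) = 10^(8.01 − 7.5) = 10^0.51 = 3.236.
(a) Fraction as HOCl = 1 / (1 + 3.236) = 0.2361.

(b) Volume: 195,000 US gal × 3.785 L/gal = 738,075 L.
(b) Chlorine deficit: 9.4 − 2.8 = 6.6 ppm = 6.6 mg/L as Cl₂.
(b) Cl₂ equivalent needed: 6.6 mg/L × 738,075 L = 4,871,000 mg = 4871 g.
(b) Product at 13.3% available chlorine: 4871 / 0.133 = 36,630 g.
(b) Volume at density 1.13 g/mL: 36,630 g ÷ 1.13 g/mL = 32,410 mL.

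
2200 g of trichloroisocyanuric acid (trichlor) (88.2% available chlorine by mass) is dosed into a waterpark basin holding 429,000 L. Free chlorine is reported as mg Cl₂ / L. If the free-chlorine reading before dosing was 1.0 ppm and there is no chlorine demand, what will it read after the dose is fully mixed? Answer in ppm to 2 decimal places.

5.52 ppm

Available chlorine delivered: 2200 g × 0.882 = 1940 g as Cl₂.
Concentration rise: 1940 g / 429,000 L = 4.523 mg/L = 4.52 ppm.
Final FC: 1.0 + 4.52 = 5.52 ppm.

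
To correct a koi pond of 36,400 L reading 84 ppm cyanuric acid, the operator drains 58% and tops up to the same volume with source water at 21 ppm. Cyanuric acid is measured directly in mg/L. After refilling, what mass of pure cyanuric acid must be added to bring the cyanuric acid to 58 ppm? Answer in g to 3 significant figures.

384 g

After draining 58% and refilling: 84 × 0.42 + 21 × 0.58 = 47.46 ppm.
Deficit to target: 58 − 47.46 = 10.54 mg/L.
Mass: 10.54 mg/L × 36,400 L = 383.7 g cyanuric acid.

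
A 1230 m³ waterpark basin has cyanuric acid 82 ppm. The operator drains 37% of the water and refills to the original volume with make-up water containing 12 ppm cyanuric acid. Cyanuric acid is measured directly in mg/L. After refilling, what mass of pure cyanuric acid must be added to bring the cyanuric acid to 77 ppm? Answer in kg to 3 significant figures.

Volume: 1230 m³ = 1,230,000 L.
After draining 37% and refilling: 82 × 0.63 + 12 × 0.37 = 56.1 ppm.
Deficit to target: 77 − 56.1 = 20.9 mg/L.
Mass: 20.9 mg/L × 1,230,000 L = 25,710 g cyanuric acid.

25.7 kg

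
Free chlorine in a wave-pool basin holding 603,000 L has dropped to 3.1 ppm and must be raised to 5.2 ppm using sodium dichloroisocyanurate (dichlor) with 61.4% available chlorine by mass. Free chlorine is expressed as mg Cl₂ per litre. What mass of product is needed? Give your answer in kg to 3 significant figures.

2.06 kg

Chlorine deficit: 5.2 − 3.1 = 2.1 ppm = 2.1 mg/L as Cl₂.
Cl₂ equivalent needed: 2.1 mg/L × 603,000 L = 1,266,000 mg = 1266 g.
Product at 61.4% available chlorine: 1266 / 0.614 = 2062 g.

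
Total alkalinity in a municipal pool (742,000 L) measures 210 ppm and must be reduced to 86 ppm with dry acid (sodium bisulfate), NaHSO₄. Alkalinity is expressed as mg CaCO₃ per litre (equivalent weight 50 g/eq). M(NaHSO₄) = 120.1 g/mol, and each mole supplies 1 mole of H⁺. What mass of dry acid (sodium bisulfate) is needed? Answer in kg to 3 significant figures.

Alkalinity to neutralize: (210 − 86) = 124 mg/L as CaCO₃ × 742,000 L = 92,010 g as CaCO₃.
Equivalents of H⁺ required: 92,010 ÷ 50 g/eq = 1840 eq = 1840 mol NaHSO₄.
Mass of NaHSO₄: 1840 × 120.1 = 221,000 g.

221 kg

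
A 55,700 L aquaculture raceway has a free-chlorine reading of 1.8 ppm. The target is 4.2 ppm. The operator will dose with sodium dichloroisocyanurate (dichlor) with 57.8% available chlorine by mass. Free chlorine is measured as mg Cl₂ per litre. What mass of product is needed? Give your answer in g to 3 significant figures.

231 g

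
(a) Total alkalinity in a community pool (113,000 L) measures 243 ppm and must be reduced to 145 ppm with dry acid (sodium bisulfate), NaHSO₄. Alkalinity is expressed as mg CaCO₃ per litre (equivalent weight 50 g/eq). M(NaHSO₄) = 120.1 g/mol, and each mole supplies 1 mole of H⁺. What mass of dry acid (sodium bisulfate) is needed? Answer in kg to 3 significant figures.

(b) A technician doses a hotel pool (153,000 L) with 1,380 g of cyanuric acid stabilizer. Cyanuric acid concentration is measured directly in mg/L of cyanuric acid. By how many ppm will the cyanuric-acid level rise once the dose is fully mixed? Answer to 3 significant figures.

(a) 26.6 kg; (b) 9.02 ppm

(a) Alkalinity to neutralize: (243 − 145) = 98 mg/L as CaCO₃ × 113,000 L = 11,070 g as CaCO₃.
(a) Equivalents of H⁺ required: 11,070 ÷ 50 g/eq = 221.5 eq = 221.5 mol NaHSO₄.
(a) Mass of NaHSO₄: 221.5 × 120.1 = 26,600 g.

(b) Rise: 1,380 g / 153,000 L × 1000 = 9.02 mg/L.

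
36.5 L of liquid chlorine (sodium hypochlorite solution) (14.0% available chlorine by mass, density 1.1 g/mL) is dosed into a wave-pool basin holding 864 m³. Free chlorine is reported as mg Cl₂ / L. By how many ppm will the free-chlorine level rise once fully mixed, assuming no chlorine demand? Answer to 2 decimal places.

6.51 ppm

Volume: 864 m³ = 864,000 L.
Mass of solution: 36.5 L × 1000 mL/L × 1.1 g/mL = 40,150 g.
Available chlorine delivered: 40,150 g × 0.14 = 5621 g as Cl₂.
Concentration rise: 5621 g / 864,000 L = 6.506 mg/L = 6.51 ppm.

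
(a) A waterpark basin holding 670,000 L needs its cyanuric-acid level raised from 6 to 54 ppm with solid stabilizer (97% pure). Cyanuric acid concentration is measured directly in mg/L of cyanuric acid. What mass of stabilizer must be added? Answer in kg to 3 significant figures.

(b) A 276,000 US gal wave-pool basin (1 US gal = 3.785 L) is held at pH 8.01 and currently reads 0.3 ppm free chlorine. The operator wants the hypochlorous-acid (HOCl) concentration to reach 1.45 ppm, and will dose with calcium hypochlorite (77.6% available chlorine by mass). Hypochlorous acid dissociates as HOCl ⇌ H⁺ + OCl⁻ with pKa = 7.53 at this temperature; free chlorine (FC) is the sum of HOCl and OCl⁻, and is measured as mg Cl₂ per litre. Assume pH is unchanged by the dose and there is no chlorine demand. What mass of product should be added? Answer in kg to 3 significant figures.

(a) CYA to add: (54 − 6) = 48 mg/L × 670,000 L = 32,160 g cyanuric acid.
(a) At 97% purity: 32,160 / 0.97 = 33,150 g product.

(b) Volume: 276,000 US gal × 3.785 L/gal = 1,044,660 L.
(b) [OCl⁻]/[HOCl] = 10^(pH − pKa) = 10^(8.01 − 7.53) = 3.02; fraction as HOCl = 1/(1 + 3.02) = 0.2488.
(b) Free chlorine required for 1.45 ppm HOCl: 1.45 / 0.2488 = 5.829 ppm.
(b) FC to add: 5.829 − 0.3 = 5.529 mg/L as Cl₂.
(b) Cl₂ equivalent: 5.529 mg/L × 1,044,660 L = 5776 g.
(b) Product at 77.6% available Cl: 5776 / 0.776 = 7443 g.

(a) 33.2 kg; (b) 7.44 kg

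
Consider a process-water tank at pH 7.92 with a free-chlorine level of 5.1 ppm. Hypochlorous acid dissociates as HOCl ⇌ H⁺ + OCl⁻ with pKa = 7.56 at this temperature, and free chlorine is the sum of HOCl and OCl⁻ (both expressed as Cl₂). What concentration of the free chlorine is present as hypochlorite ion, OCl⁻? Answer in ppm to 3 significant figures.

[OCl⁻]/[HOCl] = 10^(pH − pKa) = 10^(7.92 − 7.56) = 10^0.36 = 2.291.
Fraction as HOCl = 1 / (1 + 2.291) = 0.3039.
OCl⁻ = (1 − 0.3039) × 5.1 ppm = 3.55 ppm.

3.55 ppm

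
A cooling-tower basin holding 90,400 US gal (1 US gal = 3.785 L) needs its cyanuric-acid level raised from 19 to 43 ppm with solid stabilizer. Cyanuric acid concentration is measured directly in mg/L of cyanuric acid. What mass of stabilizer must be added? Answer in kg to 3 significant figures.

Volume: 90,400 US gal × 3.785 L/gal = 342,164 L.
CYA to add: (43 − 19) = 24 mg/L × 342,164 L = 8212 g cyanuric acid.

8.21 kg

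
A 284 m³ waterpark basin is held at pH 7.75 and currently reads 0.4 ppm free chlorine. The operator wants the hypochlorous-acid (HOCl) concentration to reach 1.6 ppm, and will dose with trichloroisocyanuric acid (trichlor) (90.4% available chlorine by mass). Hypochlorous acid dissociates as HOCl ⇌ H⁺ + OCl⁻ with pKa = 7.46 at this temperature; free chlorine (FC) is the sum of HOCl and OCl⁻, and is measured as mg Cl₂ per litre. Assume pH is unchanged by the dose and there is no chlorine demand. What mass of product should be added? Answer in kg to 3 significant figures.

Volume: 284 m³ = 284,000 L.
[OCl⁻]/[HOCl] = 10^(pH − pKa) = 10^(7.75 − 7.46) = 1.95; fraction as HOCl = 1/(1 + 1.95) = 0.339.
Free chlorine required for 1.6 ppm HOCl: 1.6 / 0.339 = 4.72 ppm.
FC to add: 4.72 − 0.4 = 4.32 mg/L as Cl₂.
Cl₂ equivalent: 4.32 mg/L × 284,000 L = 1227 g.
Product at 90.4% available Cl: 1227 / 0.904 = 1357 g.

1.36 kg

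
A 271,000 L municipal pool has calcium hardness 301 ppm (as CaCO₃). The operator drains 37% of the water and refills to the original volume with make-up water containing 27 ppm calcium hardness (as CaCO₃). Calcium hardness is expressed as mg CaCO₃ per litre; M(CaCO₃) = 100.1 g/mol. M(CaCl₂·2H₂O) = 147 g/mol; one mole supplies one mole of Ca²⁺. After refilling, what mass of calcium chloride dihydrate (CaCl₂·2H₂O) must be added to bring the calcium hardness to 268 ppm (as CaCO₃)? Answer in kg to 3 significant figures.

After draining 37% and refilling: 301 × 0.63 + 27 × 0.37 = 199.62 ppm.
Deficit to target: 268 − 199.62 = 68.38 mg/L.
As CaCO₃: 68.38 mg/L × 271,000 L = 18,530 g; ÷ 100.1 = 185.1 mol Ca²⁺.
Mass: 185.1 × 147 = 27,210 g.

27.2 kg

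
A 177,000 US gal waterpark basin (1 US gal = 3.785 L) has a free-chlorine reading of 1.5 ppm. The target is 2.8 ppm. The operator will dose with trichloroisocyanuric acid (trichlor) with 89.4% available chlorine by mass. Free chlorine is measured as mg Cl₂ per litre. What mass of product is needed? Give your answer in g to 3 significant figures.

Volume: 177,000 US gal × 3.785 L/gal = 669,945 L.
Chlorine deficit: 2.8 − 1.5 = 1.3 ppm = 1.3 mg/L as Cl₂.
Cl₂ equivalent needed: 1.3 mg/L × 669,945 L = 870,900 mg = 870.9 g.
Product at 89.4% available chlorine: 870.9 / 0.894 = 974.2 g.

974 g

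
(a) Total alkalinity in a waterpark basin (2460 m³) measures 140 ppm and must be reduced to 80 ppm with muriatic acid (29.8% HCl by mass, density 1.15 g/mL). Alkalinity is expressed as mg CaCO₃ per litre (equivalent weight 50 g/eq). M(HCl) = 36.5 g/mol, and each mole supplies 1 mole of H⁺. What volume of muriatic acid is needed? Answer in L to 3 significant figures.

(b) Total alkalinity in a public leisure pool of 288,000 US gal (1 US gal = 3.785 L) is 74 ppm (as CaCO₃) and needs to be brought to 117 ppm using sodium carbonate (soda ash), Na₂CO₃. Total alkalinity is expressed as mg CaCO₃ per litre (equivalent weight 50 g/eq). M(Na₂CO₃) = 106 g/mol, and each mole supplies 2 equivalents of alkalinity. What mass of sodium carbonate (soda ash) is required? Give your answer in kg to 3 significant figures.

(a) 314 L; (b) 49.7 kg

(a) Volume: 2460 m³ = 2,460,000 L.
(a) Alkalinity to neutralize: (140 − 80) = 60 mg/L as CaCO₃ × 2,460,000 L = 147,600 g as CaCO₃.
(a) Equivalents of H⁺ required: 147,600 ÷ 50 g/eq = 2952 eq = 2952 mol HCl.
(a) Mass of HCl: 2952 × 36.5 = 107,700 g.
(a) Mass of 29.8% solution: 107,700 / 0.298 = 361,600 g.
(a) Volume: 361,600 g ÷ 1.15 g/mL = 314,400 mL.

(b) Volume: 288,000 US gal × 3.785 L/gal = 1,090,080 L.
(b) Alkalinity to add: (117 − 74) = 43 mg/L as CaCO₃ × 1,090,080 L = 46,870 g as CaCO₃.
(b) Equivalents: 46,870 g ÷ 50 g/eq = 937.5 eq.
(b) Each mole of Na₂CO₃ supplies 2 eq, so 937.5 / 2 = 468.7 mol.
(b) Mass: 468.7 mol × 106 g/mol = 49,690 g.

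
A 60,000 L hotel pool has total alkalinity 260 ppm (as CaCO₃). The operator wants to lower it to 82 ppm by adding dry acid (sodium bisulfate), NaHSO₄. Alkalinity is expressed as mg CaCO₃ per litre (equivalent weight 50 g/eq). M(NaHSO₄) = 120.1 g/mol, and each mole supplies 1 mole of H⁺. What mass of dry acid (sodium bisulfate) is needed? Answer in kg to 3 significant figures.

25.7 kg

Alkalinity to neutralize: (260 − 82) = 178 mg/L as CaCO₃ × 60,000 L = 10,680 g as CaCO₃.
Equivalents of H⁺ required: 10,680 ÷ 50 g/eq = 213.6 eq = 213.6 mol NaHSO₄.
Mass of NaHSO₄: 213.6 × 120.1 = 25,650 g.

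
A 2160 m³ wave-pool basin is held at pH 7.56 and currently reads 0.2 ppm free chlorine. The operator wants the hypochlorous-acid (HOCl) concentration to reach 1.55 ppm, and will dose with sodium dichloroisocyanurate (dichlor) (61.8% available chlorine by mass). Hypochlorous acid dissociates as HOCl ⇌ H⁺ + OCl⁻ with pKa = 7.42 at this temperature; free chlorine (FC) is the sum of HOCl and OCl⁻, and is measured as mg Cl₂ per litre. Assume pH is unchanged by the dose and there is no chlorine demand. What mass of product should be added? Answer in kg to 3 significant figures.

Volume: 2160 m³ = 2,160,000 L.
[OCl⁻]/[HOCl] = 10^(pH − pKa) = 10^(7.56 − 7.42) = 1.38; fraction as HOCl = 1/(1 + 1.38) = 0.4201.
Free chlorine required for 1.55 ppm HOCl: 1.55 / 0.4201 = 3.69 ppm.
FC to add: 3.69 − 0.2 = 3.49 mg/L as Cl₂.
Cl₂ equivalent: 3.49 mg/L × 2,160,000 L = 7538 g.
Product at 61.8% available Cl: 7538 / 0.618 = 12,200 g.

12.2 kg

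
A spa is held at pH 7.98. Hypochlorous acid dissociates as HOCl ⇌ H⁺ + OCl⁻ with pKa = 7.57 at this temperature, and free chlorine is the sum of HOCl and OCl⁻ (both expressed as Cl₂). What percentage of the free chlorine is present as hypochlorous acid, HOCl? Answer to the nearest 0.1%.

28.0%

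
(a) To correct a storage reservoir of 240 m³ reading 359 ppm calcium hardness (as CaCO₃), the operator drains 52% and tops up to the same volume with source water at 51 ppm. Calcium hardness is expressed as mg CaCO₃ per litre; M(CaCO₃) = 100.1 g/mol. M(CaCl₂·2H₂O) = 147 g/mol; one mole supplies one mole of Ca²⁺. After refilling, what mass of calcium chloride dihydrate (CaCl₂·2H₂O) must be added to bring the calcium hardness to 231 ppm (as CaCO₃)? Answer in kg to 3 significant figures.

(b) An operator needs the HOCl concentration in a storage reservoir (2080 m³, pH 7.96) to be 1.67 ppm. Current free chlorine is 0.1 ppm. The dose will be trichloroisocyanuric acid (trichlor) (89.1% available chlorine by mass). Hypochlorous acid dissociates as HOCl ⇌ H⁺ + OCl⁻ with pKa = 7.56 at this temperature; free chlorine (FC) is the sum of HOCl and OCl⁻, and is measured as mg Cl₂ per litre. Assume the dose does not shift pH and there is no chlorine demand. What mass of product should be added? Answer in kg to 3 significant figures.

(a) Volume: 240 m³ = 240,000 L.
(a) After draining 52% and refilling: 359 × 0.48 + 51 × 0.52 = 198.84 ppm.
(a) Deficit to target: 231 − 198.84 = 32.16 mg/L.
(a) As CaCO₃: 32.16 mg/L × 240,000 L = 7718 g; ÷ 100.1 = 77.11 mol Ca²⁺.
(a) Mass: 77.11 × 147 = 11,330 g.

(b) Volume: 2080 m³ = 2,080,000 L.
(b) [OCl⁻]/[HOCl] = 10^(pH − pKa) = 10^(7.96 − 7.56) = 2.512; fraction as HOCl = 1/(1 + 2.512) = 0.2847.
(b) Free chlorine required for 1.67 ppm HOCl: 1.67 / 0.2847 = 5.865 ppm.
(b) FC to add: 5.865 − 0.1 = 5.765 mg/L as Cl₂.
(b) Cl₂ equivalent: 5.765 mg/L × 2,080,000 L = 11,990 g.
(b) Product at 89.1% available Cl: 11,990 / 0.891 = 13,460 g.

(a) 11.3 kg; (b) 13.5 kg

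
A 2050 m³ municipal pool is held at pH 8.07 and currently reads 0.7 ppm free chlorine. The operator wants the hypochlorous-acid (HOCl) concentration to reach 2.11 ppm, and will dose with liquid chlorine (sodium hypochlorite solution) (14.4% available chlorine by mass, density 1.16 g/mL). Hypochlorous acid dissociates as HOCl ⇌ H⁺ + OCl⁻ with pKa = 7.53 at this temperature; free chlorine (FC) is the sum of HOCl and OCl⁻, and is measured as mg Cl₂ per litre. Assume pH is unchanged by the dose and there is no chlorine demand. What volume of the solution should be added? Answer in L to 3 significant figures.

107 L

Volume: 2050 m³ = 2,050,000 L.
[OCl⁻]/[HOCl] = 10^(pH − pKa) = 10^(8.07 − 7.53) = 3.467; fraction as HOCl = 1/(1 + 3.467) = 0.2238.
Free chlorine required for 2.11 ppm HOCl: 2.11 / 0.2238 = 9.426 ppm.
FC to add: 9.426 − 0.7 = 8.726 mg/L as Cl₂.
Cl₂ equivalent: 8.726 mg/L × 2,050,000 L = 17,890 g.
Product at 14.4% available Cl: 17,890 / 0.144 = 124,200 g.
Volume: 124,200 g ÷ 1.16 g/mL = 107,100 mL.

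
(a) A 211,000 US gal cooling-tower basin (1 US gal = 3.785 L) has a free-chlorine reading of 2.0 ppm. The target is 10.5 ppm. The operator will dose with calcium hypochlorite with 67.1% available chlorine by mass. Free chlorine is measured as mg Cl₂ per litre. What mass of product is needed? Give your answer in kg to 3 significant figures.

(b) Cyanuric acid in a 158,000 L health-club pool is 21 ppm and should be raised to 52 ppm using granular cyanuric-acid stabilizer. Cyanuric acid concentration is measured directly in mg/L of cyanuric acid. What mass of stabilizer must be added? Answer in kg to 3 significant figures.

(a) Volume: 211,000 US gal × 3.785 L/gal = 798,635 L.
(a) Chlorine deficit: 10.5 − 2.0 = 8.5 ppm = 8.5 mg/L as Cl₂.
(a) Cl₂ equivalent needed: 8.5 mg/L × 798,635 L = 6,788,000 mg = 6788 g.
(a) Product at 67.1% available chlorine: 6788 / 0.671 = 10,120 g.

(b) CYA to add: (52 − 21) = 31 mg/L × 158,000 L = 4898 g cyanuric acid.

(a) 10.1 kg; (b) 4.90 kg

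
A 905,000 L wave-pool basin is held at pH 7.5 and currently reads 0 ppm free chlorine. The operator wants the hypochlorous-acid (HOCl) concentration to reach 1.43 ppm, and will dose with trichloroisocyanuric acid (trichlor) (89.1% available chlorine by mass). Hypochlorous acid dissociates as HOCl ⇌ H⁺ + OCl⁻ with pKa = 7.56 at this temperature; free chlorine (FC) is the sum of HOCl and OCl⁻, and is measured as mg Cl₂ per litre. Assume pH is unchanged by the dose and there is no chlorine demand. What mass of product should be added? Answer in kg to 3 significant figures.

[OCl⁻]/[HOCl] = 10^(pH − pKa) = 10^(7.5 − 7.56) = 0.871; fraction as HOCl = 1/(1 + 0.871) = 0.5345.
Free chlorine required for 1.43 ppm HOCl: 1.43 / 0.5345 = 2.675 ppm.
FC to add: 2.675 − 0 = 2.675 mg/L as Cl₂.
Cl₂ equivalent: 2.675 mg/L × 905,000 L = 2421 g.
Product at 89.1% available Cl: 2421 / 0.891 = 2718 g.

2.72 kg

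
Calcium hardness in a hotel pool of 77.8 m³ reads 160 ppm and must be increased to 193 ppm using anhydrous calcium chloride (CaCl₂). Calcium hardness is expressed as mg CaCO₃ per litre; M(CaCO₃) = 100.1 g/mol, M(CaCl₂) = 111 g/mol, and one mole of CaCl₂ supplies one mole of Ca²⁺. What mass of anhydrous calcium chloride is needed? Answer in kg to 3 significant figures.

Volume: 77.8 m³ = 77,800 L.
Hardness to add: (193 − 160) = 33 mg/L as CaCO₃ × 77,800 L = 2567 g as CaCO₃.
Moles of Ca²⁺ (1 mol Ca²⁺ ≡ 1 mol CaCO₃): 2567 / 100.1 g/mol = 25.65 mol.
Mass of CaCl₂: 25.65 × 111 = 2847 g.

2.85 kg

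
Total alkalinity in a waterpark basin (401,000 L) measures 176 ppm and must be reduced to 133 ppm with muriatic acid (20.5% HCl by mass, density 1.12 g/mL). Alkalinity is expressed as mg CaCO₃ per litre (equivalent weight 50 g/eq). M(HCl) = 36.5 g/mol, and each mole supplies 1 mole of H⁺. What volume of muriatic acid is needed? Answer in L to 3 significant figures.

54.8 L

Alkalinity to neutralize: (176 − 133) = 43 mg/L as CaCO₃ × 401,000 L = 17,240 g as CaCO₃.
Equivalents of H⁺ required: 17,240 ÷ 50 g/eq = 344.9 eq = 344.9 mol HCl.
Mass of HCl: 344.9 × 36.5 = 12,590 g.
Mass of 20.5% solution: 12,590 / 0.205 = 61,400 g.
Volume: 61,400 g ÷ 1.12 g/mL = 54,820 mL.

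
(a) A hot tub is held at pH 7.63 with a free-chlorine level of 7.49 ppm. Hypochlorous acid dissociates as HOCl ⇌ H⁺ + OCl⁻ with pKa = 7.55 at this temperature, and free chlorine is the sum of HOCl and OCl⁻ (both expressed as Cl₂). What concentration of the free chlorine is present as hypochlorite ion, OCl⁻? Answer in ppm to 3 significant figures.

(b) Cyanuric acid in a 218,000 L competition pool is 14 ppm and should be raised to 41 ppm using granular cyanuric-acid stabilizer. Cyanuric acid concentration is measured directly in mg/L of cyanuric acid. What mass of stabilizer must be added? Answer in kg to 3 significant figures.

(a) [OCl⁻]/[HOCl] = 10^(pH − pKa) = 10^(7.63 − 7.55) = 10^0.08 = 1.202.
(a) Fraction as HOCl = 1 / (1 + 1.202) = 0.4541.
(a) OCl⁻ = (1 − 0.4541) × 7.49 ppm = 4.089 ppm.

(b) CYA to add: (41 − 14) = 27 mg/L × 218,000 L = 5886 g cyanuric acid.

(a) 4.09 ppm; (b) 5.89 kg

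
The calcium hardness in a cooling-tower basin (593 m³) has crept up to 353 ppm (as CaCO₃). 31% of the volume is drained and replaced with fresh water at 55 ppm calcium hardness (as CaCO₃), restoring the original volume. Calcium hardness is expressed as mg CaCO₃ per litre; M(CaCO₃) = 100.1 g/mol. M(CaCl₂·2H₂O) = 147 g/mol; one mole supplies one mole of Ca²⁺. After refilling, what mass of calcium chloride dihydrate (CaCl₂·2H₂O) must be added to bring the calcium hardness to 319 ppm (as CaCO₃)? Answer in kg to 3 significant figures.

Volume: 593 m³ = 593,000 L.
After draining 31% and refilling: 353 × 0.69 + 55 × 0.31 = 260.62 ppm.
Deficit to target: 319 − 260.62 = 58.38 mg/L.
As CaCO₃: 58.38 mg/L × 593,000 L = 34,620 g; ÷ 100.1 = 345.8 mol Ca²⁺.
Mass: 345.8 × 147 = 50,840 g.

50.8 kg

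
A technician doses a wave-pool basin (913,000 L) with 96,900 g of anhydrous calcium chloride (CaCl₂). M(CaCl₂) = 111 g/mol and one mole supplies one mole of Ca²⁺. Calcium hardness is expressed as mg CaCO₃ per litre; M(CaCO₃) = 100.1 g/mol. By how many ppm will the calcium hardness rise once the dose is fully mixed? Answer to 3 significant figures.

95.7 ppm

Moles of Ca²⁺: 96,900 g ÷ 111 g/mol = 873 mol.
As CaCO₃: 873 mol × 100.1 g/mol = 87,380 g.
Rise: 87,380 g / 913,000 L × 1000 = 95.71 mg/L.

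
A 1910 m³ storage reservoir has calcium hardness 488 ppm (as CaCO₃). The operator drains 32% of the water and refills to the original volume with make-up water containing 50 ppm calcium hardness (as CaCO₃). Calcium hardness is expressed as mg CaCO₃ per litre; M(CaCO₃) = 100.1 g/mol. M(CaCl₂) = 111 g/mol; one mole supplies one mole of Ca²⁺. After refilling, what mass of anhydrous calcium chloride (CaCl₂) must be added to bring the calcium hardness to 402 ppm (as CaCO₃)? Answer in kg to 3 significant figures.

115 kg

Volume: 1910 m³ = 1,910,000 L.
After draining 32% and refilling: 488 × 0.68 + 50 × 0.32 = 347.84 ppm.
Deficit to target: 402 − 347.84 = 54.16 mg/L.
As CaCO₃: 54.16 mg/L × 1,910,000 L = 103,400 g; ÷ 100.1 = 1033 mol Ca²⁺.
Mass: 1033 × 111 = 114,700 g.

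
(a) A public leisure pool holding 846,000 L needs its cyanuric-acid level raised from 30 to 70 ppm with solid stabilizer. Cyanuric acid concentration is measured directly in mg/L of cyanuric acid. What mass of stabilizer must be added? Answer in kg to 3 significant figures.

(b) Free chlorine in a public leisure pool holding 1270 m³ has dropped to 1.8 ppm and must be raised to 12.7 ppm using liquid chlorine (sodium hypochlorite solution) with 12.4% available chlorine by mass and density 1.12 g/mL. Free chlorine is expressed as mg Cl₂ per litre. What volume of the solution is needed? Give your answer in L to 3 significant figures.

(a) CYA to add: (70 − 30) = 40 mg/L × 846,000 L = 33,840 g cyanuric acid.

(b) Volume: 1270 m³ = 1,270,000 L.
(b) Chlorine deficit: 12.7 − 1.8 = 10.9 ppm = 10.9 mg/L as Cl₂.
(b) Cl₂ equivalent needed: 10.9 mg/L × 1,270,000 L = 13,840,000 mg = 13,840 g.
(b) Product at 12.4% available chlorine: 13,840 / 0.124 = 111,600 g.
(b) Volume at density 1.12 g/mL: 111,600 g ÷ 1.12 g/mL = 99,680 mL.

(a) 33.8 kg; (b) 99.7 L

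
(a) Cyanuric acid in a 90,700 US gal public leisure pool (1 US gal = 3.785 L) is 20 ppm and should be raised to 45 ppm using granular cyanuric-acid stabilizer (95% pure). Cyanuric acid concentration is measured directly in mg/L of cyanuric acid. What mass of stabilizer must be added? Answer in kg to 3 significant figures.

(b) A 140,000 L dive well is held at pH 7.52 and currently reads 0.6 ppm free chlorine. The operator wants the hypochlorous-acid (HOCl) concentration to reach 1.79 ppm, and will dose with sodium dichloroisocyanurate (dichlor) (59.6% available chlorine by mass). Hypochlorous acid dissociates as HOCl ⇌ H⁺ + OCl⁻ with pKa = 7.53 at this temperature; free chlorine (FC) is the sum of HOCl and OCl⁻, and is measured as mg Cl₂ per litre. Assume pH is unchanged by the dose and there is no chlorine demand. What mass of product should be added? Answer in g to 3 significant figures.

(a) 9.03 kg; (b) 690 g

(a) Volume: 90,700 US gal × 3.785 L/gal = 343,300 L.
(a) CYA to add: (45 − 20) = 25 mg/L × 343,300 L = 8582 g cyanuric acid.
(a) At 95% purity: 8582 / 0.95 = 9034 g product.

(b) [OCl⁻]/[HOCl] = 10^(pH − pKa) = 10^(7.52 − 7.53) = 0.9772; fraction as HOCl = 1/(1 + 0.9772) = 0.5058.
(b) Free chlorine required for 1.79 ppm HOCl: 1.79 / 0.5058 = 3.539 ppm.
(b) FC to add: 3.539 − 0.6 = 2.939 mg/L as Cl₂.
(b) Cl₂ equivalent: 2.939 mg/L × 140,000 L = 411.5 g.
(b) Product at 59.6% available Cl: 411.5 / 0.596 = 690.4 g.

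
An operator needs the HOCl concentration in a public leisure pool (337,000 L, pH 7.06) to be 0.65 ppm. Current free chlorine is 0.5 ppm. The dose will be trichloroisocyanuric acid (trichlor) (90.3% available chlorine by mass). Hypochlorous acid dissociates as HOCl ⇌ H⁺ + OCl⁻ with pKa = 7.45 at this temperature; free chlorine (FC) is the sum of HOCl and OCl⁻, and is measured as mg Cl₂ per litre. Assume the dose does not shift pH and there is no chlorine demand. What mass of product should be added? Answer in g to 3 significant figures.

155 g

[OCl⁻]/[HOCl] = 10^(pH − pKa) = 10^(7.06 − 7.45) = 0.4074; fraction as HOCl = 1/(1 + 0.4074) = 0.7105.
Free chlorine required for 0.65 ppm HOCl: 0.65 / 0.7105 = 0.9148 ppm.
FC to add: 0.9148 − 0.5 = 0.4148 mg/L as Cl₂.
Cl₂ equivalent: 0.4148 mg/L × 337,000 L = 139.8 g.
Product at 90.3% available Cl: 139.8 / 0.903 = 154.8 g.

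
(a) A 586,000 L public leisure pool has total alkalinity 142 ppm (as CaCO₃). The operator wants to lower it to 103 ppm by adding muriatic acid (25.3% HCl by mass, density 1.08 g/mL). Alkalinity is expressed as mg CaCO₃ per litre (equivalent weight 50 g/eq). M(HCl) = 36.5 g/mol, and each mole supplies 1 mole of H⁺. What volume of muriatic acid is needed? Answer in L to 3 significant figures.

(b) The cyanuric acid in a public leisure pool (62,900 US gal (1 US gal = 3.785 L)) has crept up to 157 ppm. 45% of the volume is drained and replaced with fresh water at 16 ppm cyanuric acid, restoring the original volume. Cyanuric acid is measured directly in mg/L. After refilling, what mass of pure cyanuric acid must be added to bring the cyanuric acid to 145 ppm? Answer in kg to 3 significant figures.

(a) 61.1 L; (b) 12.2 kg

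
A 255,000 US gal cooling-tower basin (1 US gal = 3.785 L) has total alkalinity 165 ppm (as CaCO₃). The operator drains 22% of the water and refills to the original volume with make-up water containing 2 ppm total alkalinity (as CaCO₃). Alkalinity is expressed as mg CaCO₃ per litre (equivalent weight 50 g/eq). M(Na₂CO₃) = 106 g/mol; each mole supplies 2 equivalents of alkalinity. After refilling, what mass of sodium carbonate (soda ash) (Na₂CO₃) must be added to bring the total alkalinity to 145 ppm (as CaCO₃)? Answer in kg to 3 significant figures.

Volume: 255,000 US gal × 3.785 L/gal = 965,175 L.
After draining 22% and refilling: 165 × 0.78 + 2 × 0.22 = 129.14 ppm.
Deficit to target: 145 − 129.14 = 15.86 mg/L.
As CaCO₃: 15.86 mg/L × 965,175 L = 15,310 g; ÷ 50 g/eq ÷ 2 = 153.1 mol Na₂CO₃.
Mass: 153.1 × 106 = 16,230 g.

16.2 kg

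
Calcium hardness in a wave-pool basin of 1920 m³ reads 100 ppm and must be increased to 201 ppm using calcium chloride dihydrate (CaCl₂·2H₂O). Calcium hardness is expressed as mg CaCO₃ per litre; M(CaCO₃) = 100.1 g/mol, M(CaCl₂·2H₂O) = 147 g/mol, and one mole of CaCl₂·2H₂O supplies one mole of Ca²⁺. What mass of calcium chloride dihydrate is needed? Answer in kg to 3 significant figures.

Volume: 1920 m³ = 1,920,000 L.
Hardness to add: (201 − 100) = 101 mg/L as CaCO₃ × 1,920,000 L = 193,900 g as CaCO₃.
Moles of Ca²⁺ (1 mol Ca²⁺ ≡ 1 mol CaCO₃): 193,900 / 100.1 g/mol = 1937 mol.
Mass of CaCl₂·2H₂O: 1937 × 147 = 284,800 g.

285 kg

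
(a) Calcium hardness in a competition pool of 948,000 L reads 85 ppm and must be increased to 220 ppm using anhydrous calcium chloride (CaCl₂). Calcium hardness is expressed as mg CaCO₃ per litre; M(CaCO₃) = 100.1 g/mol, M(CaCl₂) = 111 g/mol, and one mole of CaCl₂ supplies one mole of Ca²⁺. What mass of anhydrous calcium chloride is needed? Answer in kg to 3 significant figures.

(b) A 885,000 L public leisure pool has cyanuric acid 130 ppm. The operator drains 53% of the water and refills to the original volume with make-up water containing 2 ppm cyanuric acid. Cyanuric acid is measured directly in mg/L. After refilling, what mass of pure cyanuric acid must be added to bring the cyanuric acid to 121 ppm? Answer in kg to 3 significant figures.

(a) 142 kg; (b) 52.1 kg

(a) Hardness to add: (220 − 85) = 135 mg/L as CaCO₃ × 948,000 L = 128,000 g as CaCO₃.
(a) Moles of Ca²⁺ (1 mol Ca²⁺ ≡ 1 mol CaCO₃): 128,000 / 100.1 g/mol = 1279 mol.
(a) Mass of CaCl₂: 1279 × 111 = 141,900 g.

(b) After draining 53% and refilling: 130 × 0.47 + 2 × 0.53 = 62.16 ppm.
(b) Deficit to target: 121 − 62.16 = 58.84 mg/L.
(b) Mass: 58.84 mg/L × 885,000 L = 52,070 g cyanuric acid.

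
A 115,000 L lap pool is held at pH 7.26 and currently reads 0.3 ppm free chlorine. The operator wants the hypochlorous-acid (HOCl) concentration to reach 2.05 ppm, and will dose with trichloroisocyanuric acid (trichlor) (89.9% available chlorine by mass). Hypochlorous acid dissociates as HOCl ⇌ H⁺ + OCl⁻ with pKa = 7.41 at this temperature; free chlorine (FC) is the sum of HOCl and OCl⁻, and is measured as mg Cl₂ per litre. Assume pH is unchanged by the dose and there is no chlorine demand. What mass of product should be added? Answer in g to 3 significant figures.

410 g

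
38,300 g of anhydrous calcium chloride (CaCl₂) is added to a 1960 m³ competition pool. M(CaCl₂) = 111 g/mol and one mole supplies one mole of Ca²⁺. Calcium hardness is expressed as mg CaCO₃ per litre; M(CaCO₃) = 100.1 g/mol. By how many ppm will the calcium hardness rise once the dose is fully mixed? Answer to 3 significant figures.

Volume: 1960 m³ = 1,960,000 L.
Moles of Ca²⁺: 38,300 g ÷ 111 g/mol = 345 mol.
As CaCO₃: 345 mol × 100.1 g/mol = 34,540 g.
Rise: 34,540 g / 1,960,000 L × 1000 = 17.62 mg/L.

17.6 ppm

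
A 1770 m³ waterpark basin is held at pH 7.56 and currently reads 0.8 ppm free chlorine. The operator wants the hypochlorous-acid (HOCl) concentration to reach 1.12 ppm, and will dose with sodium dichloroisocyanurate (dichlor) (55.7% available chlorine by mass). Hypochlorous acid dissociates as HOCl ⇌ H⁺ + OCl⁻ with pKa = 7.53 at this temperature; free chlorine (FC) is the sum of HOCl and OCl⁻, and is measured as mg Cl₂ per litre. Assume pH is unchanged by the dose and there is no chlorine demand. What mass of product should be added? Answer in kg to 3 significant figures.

Volume: 1770 m³ = 1,770,000 L.
[OCl⁻]/[HOCl] = 10^(pH − pKa) = 10^(7.56 − 7.53) = 1.072; fraction as HOCl = 1/(1 + 1.072) = 0.4827.
Free chlorine required for 1.12 ppm HOCl: 1.12 / 0.4827 = 2.32 ppm.
FC to add: 2.32 − 0.8 = 1.52 mg/L as Cl₂.
Cl₂ equivalent: 1.52 mg/L × 1,770,000 L = 2691 g.
Product at 55.7% available Cl: 2691 / 0.557 = 4830 g.

4.83 kg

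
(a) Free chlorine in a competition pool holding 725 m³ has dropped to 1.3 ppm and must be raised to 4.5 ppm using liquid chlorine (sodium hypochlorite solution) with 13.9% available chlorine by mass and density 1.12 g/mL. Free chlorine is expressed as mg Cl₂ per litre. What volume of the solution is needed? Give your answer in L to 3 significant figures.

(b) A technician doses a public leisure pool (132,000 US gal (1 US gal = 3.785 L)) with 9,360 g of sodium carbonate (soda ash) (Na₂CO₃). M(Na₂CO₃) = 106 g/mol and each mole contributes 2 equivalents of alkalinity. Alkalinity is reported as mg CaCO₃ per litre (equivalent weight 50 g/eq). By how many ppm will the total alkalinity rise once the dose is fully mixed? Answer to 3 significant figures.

(a) 14.9 L; (b) 17.7 ppm

(a) Volume: 725 m³ = 725,000 L.
(a) Chlorine deficit: 4.5 − 1.3 = 3.2 ppm = 3.2 mg/L as Cl₂.
(a) Cl₂ equivalent needed: 3.2 mg/L × 725,000 L = 2,320,000 mg = 2320 g.
(a) Product at 13.9% available chlorine: 2320 / 0.139 = 16,690 g.
(a) Volume at density 1.12 g/mL: 16,690 g ÷ 1.12 g/mL = 14,900 mL.

(b) Volume: 132,000 US gal × 3.785 L/gal = 499,620 L.
(b) Moles of Na₂CO₃: 9,360 g ÷ 106 g/mol = 88.3 mol → 176.6 eq of alkalinity.
(b) As CaCO₃: 176.6 eq × 50 g/eq = 8830 g.
(b) Rise: 8830 g / 499,620 L × 1000 = 17.67 mg/L.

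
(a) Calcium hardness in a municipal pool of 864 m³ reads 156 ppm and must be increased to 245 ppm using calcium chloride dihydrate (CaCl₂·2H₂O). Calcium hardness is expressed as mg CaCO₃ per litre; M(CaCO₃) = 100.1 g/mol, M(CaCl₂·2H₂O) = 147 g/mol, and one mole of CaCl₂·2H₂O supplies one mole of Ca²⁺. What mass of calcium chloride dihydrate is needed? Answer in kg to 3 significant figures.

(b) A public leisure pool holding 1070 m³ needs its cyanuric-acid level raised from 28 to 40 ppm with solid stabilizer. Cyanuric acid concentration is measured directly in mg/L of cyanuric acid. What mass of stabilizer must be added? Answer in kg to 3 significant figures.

(a) 113 kg; (b) 12.8 kg

(a) Volume: 864 m³ = 864,000 L.
(a) Hardness to add: (245 − 156) = 89 mg/L as CaCO₃ × 864,000 L = 76,900 g as CaCO₃.
(a) Moles of Ca²⁺ (1 mol Ca²⁺ ≡ 1 mol CaCO₃): 76,900 / 100.1 g/mol = 768.2 mol.
(a) Mass of CaCl₂·2H₂O: 768.2 × 147 = 112,900 g.

(b) Volume: 1070 m³ = 1,070,000 L.
(b) CYA to add: (40 − 28) = 12 mg/L × 1,070,000 L = 12,840 g cyanuric acid.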